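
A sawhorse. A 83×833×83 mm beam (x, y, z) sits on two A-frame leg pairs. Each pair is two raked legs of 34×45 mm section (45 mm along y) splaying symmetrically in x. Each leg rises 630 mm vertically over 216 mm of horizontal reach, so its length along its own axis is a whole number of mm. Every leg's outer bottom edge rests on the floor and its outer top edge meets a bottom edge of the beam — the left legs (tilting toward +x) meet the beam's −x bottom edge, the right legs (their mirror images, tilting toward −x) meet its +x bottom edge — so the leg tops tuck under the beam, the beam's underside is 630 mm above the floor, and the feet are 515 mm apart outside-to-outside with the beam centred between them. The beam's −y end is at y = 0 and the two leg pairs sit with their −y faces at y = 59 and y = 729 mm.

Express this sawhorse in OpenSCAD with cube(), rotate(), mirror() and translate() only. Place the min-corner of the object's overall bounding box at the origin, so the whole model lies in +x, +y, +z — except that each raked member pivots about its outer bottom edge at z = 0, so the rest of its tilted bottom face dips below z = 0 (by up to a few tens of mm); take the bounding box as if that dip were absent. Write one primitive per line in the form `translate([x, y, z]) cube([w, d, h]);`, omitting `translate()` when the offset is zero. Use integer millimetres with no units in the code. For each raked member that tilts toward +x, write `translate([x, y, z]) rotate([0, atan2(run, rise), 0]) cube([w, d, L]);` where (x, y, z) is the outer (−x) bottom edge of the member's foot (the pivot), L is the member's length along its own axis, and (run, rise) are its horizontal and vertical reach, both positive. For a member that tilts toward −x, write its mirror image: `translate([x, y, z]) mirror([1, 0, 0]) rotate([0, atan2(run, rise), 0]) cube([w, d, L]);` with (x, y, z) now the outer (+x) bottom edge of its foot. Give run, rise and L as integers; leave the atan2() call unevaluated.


translate([216, 0, 630]) cube([83, 833, 83]);
translate([0, 59, 0]) rotate([0, atan2(216, 630), 0]) cube([34, 45, 666]);
translate([515, 59, 0]) mirror([1, 0, 0]) rotate([0, atan2(216, 630), 0]) cube([34, 45, 666]);
translate([0, 729, 0]) rotate([0, atan2(216, 630), 0]) cube([34, 45, 666]);
translate([515, 729, 0]) mirror([1, 0, 0]) rotate([0, atan2(216, 630), 0]) cube([34, 45, 666]);


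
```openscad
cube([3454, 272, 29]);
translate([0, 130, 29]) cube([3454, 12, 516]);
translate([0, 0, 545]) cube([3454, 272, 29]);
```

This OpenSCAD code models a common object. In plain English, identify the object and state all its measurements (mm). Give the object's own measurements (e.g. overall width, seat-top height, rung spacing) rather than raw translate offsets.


An I-beam lying along x, 3454 mm long. Overall section height 574 mm. Two flanges 272 mm wide (y) and 29 mm thick, one on the floor and one at the top; a web 12 mm thick runs between them, centred on the flange width.


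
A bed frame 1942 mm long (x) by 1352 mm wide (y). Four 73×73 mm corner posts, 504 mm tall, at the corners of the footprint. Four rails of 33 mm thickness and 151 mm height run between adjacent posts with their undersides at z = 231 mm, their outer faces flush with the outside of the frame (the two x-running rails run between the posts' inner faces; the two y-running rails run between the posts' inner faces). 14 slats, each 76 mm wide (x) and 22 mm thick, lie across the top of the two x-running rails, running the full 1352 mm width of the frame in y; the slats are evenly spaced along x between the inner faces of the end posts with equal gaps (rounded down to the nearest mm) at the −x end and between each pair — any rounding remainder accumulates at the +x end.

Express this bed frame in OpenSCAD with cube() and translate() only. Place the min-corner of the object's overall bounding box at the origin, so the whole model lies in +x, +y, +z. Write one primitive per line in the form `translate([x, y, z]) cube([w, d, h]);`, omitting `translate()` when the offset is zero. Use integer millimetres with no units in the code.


cube([73, 73, 504]);
translate([0, 1279, 0]) cube([73, 73, 504]);
translate([1869, 0, 0]) cube([73, 73, 504]);
translate([1869, 1279, 0]) cube([73, 73, 504]);
translate([73, 0, 231]) cube([1796, 33, 151]);
translate([73, 1319, 231]) cube([1796, 33, 151]);
translate([0, 73, 231]) cube([33, 1206, 151]);
translate([1909, 73, 231]) cube([33, 1206, 151]);
translate([121, 0, 382]) cube([76, 1352, 22]);
translate([245, 0, 382]) cube([76, 1352, 22]);
translate([369, 0, 382]) cube([76, 1352, 22]);
translate([493, 0, 382]) cube([76, 1352, 22]);
translate([617, 0, 382]) cube([76, 1352, 22]);
translate([741, 0, 382]) cube([76, 1352, 22]);
translate([865, 0, 382]) cube([76, 1352, 22]);
translate([989, 0, 382]) cube([76, 1352, 22]);
translate([1113, 0, 382]) cube([76, 1352, 22]);
translate([1237, 0, 382]) cube([76, 1352, 22]);
translate([1361, 0, 382]) cube([76, 1352, 22]);
translate([1485, 0, 382]) cube([76, 1352, 22]);
translate([1609, 0, 382]) cube([76, 1352, 22]);
translate([1733, 0, 382]) cube([76, 1352, 22]);


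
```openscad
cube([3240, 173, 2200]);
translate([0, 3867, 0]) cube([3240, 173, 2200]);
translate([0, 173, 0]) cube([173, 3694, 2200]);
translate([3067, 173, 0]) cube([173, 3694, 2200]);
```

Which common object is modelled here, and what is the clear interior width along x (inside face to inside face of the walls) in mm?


A house (or room) frame. The interior width is 2894 mm.

Four 2200 mm walls enclosing a rectangle with no floor or roof — a room or house frame. Outside width is 3240 mm and wall thickness is 173 mm, so the interior width is 3240 − 2 × 173 = 2894 mm.


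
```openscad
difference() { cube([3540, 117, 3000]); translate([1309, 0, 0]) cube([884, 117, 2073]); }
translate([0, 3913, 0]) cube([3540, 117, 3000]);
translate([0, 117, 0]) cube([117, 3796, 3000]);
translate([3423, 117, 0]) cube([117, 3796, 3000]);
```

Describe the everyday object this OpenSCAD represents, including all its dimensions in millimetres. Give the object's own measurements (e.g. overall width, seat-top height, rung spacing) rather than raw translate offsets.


A single room: four walls, each 3000 mm tall and 117 mm thick, enclosing an outside footprint 3540×4030 mm (x × y), no floor or roof. The front and back walls (−y and +y sides) run the full x-width; the side walls fit between their inner faces. A door opening 884 mm wide and 2073 mm tall is cut through the front wall from the floor up, its −x edge 1309 mm from the wall's −x end.


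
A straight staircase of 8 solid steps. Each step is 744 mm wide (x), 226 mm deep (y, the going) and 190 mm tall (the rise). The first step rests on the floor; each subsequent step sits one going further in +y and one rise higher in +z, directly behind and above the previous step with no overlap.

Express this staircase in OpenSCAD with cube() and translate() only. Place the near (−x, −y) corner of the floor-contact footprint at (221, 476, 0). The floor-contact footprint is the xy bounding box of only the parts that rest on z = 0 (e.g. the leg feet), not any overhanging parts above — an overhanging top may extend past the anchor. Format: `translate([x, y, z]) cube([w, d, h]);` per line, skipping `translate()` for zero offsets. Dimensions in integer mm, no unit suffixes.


translate([221, 476, 0]) cube([744, 226, 190]);
translate([221, 702, 190]) cube([744, 226, 190]);
translate([221, 928, 380]) cube([744, 226, 190]);
translate([221, 1154, 570]) cube([744, 226, 190]);
translate([221, 1380, 760]) cube([744, 226, 190]);
translate([221, 1606, 950]) cube([744, 226, 190]);
translate([221, 1832, 1140]) cube([744, 226, 190]);
translate([221, 2058, 1330]) cube([744, 226, 190]);


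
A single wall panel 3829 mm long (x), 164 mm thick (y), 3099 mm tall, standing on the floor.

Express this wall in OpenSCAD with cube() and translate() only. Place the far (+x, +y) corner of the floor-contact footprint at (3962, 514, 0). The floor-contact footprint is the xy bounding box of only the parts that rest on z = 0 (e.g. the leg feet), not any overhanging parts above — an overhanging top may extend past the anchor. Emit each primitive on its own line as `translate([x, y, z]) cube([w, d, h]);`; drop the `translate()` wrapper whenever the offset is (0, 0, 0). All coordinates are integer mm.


translate([133, 350, 0]) cube([3829, 164, 3099]);


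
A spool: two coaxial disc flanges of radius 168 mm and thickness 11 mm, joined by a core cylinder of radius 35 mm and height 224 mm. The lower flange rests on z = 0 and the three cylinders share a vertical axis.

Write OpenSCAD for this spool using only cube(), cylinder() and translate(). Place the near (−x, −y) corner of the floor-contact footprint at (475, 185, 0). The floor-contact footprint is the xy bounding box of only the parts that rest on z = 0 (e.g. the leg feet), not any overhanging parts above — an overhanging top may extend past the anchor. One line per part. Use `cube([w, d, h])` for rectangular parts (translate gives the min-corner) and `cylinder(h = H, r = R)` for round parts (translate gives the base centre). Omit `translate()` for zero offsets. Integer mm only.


translate([643, 353, 0]) cylinder(h = 11, r = 168);
translate([643, 353, 11]) cylinder(h = 224, r = 35);
translate([643, 353, 235]) cylinder(h = 11, r = 168);


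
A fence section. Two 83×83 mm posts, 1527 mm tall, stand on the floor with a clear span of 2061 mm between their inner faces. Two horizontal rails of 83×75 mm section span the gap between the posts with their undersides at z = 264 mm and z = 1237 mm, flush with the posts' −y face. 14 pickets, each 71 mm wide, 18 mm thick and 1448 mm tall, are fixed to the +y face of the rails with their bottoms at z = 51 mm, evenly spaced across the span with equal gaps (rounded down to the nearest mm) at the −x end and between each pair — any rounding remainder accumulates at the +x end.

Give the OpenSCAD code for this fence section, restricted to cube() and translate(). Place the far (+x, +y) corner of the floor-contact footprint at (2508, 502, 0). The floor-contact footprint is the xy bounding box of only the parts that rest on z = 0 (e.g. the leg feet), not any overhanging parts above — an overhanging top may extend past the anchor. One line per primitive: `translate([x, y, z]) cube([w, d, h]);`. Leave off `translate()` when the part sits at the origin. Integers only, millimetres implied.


translate([281, 419, 0]) cube([83, 83, 1527]);
translate([2425, 419, 0]) cube([83, 83, 1527]);
translate([364, 419, 264]) cube([2061, 83, 75]);
translate([364, 419, 1237]) cube([2061, 83, 75]);
translate([435, 502, 51]) cube([71, 18, 1448]);
translate([577, 502, 51]) cube([71, 18, 1448]);
translate([719, 502, 51]) cube([71, 18, 1448]);
translate([861, 502, 51]) cube([71, 18, 1448]);
translate([1003, 502, 51]) cube([71, 18, 1448]);
translate([1145, 502, 51]) cube([71, 18, 1448]);
translate([1287, 502, 51]) cube([71, 18, 1448]);
translate([1429, 502, 51]) cube([71, 18, 1448]);
translate([1571, 502, 51]) cube([71, 18, 1448]);
translate([1713, 502, 51]) cube([71, 18, 1448]);
translate([1855, 502, 51]) cube([71, 18, 1448]);
translate([1997, 502, 51]) cube([71, 18, 1448]);
translate([2139, 502, 51]) cube([71, 18, 1448]);
translate([2281, 502, 51]) cube([71, 18, 1448]);


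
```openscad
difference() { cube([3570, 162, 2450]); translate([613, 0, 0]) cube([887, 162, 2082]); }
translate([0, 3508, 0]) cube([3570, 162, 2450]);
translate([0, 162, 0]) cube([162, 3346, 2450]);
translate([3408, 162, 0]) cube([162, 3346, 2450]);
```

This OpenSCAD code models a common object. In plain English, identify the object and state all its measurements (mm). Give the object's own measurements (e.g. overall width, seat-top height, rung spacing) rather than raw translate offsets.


A single room: four walls, each 2450 mm tall and 162 mm thick, enclosing an outside footprint 3570×3670 mm (x × y), no floor or roof. The front and back walls (−y and +y sides) run the full x-width; the side walls fit between their inner faces. A door opening 887 mm wide and 2082 mm tall is cut through the front wall from the floor up, its −x edge 613 mm from the wall's −x end.


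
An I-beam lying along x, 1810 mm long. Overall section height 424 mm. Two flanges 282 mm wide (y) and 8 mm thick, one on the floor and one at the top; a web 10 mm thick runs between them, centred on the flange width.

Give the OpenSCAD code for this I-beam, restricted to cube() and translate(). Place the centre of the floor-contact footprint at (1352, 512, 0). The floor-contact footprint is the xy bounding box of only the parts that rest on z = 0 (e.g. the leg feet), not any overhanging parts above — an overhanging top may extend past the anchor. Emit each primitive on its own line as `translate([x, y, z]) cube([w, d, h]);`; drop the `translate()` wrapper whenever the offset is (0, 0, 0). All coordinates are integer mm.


translate([447, 371, 0]) cube([1810, 282, 8]);
translate([447, 507, 8]) cube([1810, 10, 408]);
translate([447, 371, 416]) cube([1810, 282, 8]);


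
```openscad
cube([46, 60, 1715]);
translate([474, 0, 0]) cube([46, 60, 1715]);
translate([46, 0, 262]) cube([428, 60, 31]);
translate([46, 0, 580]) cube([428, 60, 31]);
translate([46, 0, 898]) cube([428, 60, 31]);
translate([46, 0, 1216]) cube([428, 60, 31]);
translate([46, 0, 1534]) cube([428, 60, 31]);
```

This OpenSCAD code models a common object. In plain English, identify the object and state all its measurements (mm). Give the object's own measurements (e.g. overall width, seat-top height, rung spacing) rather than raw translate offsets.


A straight ladder. Two 46×60 mm vertical rails, 1715 mm tall, stand 520 mm apart (outside-to-outside) with their front faces coplanar on the −y side. 5 rungs, each 60 mm deep and 31 mm tall, span between the inner faces of the rails, front faces flush with the rails. The lowest rung's underside is at z = 262 mm and rungs are spaced 318 mm apart (underside to underside).


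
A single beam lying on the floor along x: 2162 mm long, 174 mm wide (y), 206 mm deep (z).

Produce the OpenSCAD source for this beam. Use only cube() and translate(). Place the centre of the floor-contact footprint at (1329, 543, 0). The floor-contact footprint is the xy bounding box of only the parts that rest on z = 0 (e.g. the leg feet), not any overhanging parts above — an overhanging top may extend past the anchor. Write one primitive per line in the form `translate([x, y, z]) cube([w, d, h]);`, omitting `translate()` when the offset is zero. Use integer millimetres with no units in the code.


translate([248, 456, 0]) cube([2162, 174, 206]);


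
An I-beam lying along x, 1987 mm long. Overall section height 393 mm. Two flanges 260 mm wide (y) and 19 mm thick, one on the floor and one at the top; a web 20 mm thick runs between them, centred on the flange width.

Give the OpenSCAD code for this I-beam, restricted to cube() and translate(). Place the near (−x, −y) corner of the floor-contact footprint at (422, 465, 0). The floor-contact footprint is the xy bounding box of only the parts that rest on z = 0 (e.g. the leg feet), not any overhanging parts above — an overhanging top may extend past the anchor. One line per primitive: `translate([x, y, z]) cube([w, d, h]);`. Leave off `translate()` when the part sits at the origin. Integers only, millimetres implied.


translate([422, 465, 0]) cube([1987, 260, 19]);
translate([422, 585, 19]) cube([1987, 20, 355]);
translate([422, 465, 374]) cube([1987, 260, 19]);


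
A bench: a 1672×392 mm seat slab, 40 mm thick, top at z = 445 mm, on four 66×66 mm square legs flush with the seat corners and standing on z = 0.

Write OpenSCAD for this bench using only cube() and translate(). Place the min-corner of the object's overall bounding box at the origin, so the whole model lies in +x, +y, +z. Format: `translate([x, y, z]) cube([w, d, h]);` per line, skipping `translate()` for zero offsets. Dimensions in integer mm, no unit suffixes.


// leg_h = 445 − 40 = 405
translate([0, 0, 405]) cube([1672, 392, 40]);
cube([66, 66, 405]);
translate([0, 326, 0]) cube([66, 66, 405]);
translate([1606, 0, 0]) cube([66, 66, 405]);
translate([1606, 326, 0]) cube([66, 66, 405]);


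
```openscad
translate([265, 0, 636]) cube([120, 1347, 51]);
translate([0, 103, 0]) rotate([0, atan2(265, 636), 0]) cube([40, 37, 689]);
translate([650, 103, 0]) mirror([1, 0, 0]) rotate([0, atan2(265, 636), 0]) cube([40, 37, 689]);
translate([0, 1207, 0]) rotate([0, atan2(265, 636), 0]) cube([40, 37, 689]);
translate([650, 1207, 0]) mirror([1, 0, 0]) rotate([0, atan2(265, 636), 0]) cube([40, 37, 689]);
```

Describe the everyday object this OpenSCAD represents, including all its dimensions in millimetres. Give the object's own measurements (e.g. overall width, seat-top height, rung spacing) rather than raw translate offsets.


A sawhorse. A 120×1347×51 mm beam (x, y, z) sits on two A-frame leg pairs. Each pair is two raked legs of 40×37 mm section (37 mm along y) splaying symmetrically in x. Each leg rises 636 mm vertically over 265 mm of horizontal reach and is 689 mm long along its own axis. Every leg's outer bottom edge rests on the floor and its outer top edge meets a bottom edge of the beam — the left legs (tilting toward +x) meet the beam's −x bottom edge, the right legs (their mirror images, tilting toward −x) meet its +x bottom edge — so the leg tops tuck under the beam, the beam's underside is 636 mm above the floor, and the feet are 650 mm apart outside-to-outside with the beam centred between them. The two leg pairs are set in 103 mm from either end of the beam.


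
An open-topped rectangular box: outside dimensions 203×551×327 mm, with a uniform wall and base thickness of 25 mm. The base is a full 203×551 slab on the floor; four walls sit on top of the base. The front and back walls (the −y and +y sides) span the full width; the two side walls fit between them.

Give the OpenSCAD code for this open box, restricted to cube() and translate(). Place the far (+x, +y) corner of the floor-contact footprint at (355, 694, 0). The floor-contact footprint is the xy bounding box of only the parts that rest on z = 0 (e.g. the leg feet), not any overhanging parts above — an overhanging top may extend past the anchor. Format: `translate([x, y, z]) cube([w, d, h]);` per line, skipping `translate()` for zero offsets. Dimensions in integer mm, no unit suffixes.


translate([152, 143, 0]) cube([203, 551, 25]);
translate([152, 143, 25]) cube([203, 25, 302]);
translate([152, 669, 25]) cube([203, 25, 302]);
translate([152, 168, 25]) cube([25, 501, 302]);
translate([330, 168, 25]) cube([25, 501, 302]);


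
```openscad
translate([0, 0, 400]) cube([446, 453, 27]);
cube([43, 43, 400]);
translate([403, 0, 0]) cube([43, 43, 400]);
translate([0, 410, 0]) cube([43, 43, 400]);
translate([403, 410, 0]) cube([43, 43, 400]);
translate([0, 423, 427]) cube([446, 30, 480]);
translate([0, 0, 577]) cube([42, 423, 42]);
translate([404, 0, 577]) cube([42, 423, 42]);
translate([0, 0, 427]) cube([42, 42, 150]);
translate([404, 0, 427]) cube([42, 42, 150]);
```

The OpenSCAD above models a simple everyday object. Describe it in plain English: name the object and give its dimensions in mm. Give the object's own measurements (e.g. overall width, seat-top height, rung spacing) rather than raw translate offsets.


A chair. The seat is a 446×453×27 mm slab with its top at z = 427 mm, on four 43×43 mm corner legs (flush with the seat edges, standing on z = 0). A flat backrest 30 mm thick, 480 mm tall, spans the full seat width and rises from the seat top along its +y edge, rear face flush with the rear of the seat. Two armrests of 42×42 mm section run along each side from the seat's front edge to the front of the backrest, top faces 192 mm above the seat top and outer faces flush with the seat's x-edges; a 42×42 mm post under the front of each armrest stands on the seat at the front corner.


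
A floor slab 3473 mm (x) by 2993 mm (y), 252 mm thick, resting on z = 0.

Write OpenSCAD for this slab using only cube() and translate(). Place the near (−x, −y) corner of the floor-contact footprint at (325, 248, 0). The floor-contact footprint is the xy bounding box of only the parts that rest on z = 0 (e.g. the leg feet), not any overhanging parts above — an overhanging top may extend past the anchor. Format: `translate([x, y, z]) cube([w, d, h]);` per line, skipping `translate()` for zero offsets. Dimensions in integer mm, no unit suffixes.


translate([325, 248, 0]) cube([3473, 2993, 252]);


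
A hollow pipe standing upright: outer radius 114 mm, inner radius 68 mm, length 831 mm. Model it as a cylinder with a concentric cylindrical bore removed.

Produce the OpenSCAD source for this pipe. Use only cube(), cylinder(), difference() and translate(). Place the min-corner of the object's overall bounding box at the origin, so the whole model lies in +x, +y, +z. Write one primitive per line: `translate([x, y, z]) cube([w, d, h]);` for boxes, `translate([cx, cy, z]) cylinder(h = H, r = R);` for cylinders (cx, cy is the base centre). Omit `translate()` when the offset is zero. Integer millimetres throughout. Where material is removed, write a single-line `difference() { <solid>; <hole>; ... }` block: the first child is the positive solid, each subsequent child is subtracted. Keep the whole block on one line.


difference() { translate([114, 114, 0]) cylinder(h = 831, r = 114); translate([114, 114, 0]) cylinder(h = 831, r = 68); }


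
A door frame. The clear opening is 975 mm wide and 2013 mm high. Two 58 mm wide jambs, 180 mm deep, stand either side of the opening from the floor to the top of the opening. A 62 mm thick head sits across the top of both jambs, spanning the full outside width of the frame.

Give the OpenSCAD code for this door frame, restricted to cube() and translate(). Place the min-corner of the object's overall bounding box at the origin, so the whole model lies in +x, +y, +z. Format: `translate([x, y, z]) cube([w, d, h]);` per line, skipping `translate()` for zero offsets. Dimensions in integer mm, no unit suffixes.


cube([58, 180, 2013]);
translate([1033, 0, 0]) cube([58, 180, 2013]);
translate([0, 0, 2013]) cube([1091, 180, 62]);


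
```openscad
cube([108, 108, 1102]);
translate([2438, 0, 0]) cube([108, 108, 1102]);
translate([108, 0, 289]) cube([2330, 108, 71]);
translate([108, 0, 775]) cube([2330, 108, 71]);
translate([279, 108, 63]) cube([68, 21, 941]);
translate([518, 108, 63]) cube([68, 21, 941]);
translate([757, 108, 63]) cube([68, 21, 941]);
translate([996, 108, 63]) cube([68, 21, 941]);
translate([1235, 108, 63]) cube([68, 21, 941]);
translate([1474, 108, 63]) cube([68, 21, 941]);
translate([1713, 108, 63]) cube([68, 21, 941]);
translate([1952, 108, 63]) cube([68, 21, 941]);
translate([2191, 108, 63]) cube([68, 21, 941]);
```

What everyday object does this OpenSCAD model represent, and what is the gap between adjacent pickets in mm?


A fence section. The picket gap is 171 mm.

Two posts, two rails, 9 pickets — a fence section. Span 2330 mm holds 9 pickets of 68 mm with 10 equal gaps: ⌊(2330 − 9·68) / 10⌋ = 171 mm.


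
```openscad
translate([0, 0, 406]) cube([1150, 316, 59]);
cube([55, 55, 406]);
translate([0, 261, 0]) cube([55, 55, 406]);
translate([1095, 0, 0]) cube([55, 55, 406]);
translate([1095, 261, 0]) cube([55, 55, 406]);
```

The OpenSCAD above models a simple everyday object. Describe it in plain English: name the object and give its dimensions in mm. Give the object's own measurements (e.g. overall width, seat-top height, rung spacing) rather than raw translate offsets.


A bench: a 1150×316 mm seat slab, 59 mm thick, top at z = 465 mm, on four 55×55 mm square legs flush with the seat corners and standing on z = 0.


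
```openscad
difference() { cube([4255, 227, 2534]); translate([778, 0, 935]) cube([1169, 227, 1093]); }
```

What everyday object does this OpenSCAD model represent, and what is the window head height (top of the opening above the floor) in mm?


A wall with a window opening. The window head height is 2028 mm.

A wall with a rectangular opening subtracted — a window. Sill at z = 935, opening 1093 mm tall, so the head is at 935 + 1093 = 2028 mm.


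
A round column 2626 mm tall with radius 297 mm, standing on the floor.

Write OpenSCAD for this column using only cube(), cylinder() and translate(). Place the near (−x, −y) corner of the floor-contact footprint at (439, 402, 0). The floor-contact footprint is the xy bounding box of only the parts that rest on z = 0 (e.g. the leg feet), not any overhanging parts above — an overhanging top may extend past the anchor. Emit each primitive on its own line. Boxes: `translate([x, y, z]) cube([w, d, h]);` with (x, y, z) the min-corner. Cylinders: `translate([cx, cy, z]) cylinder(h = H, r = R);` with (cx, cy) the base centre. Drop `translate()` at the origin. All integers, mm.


translate([736, 699, 0]) cylinder(h = 2626, r = 297);


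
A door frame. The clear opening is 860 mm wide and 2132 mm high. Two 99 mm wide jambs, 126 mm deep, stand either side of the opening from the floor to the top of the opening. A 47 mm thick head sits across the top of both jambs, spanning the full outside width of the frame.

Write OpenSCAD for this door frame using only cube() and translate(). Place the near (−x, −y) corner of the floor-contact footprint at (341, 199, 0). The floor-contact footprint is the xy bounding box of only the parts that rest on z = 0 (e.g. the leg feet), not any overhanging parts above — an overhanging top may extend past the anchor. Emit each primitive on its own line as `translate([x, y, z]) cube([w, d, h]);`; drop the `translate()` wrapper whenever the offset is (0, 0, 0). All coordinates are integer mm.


translate([341, 199, 0]) cube([99, 126, 2132]);
translate([1300, 199, 0]) cube([99, 126, 2132]);
translate([341, 199, 2132]) cube([1058, 126, 47]);


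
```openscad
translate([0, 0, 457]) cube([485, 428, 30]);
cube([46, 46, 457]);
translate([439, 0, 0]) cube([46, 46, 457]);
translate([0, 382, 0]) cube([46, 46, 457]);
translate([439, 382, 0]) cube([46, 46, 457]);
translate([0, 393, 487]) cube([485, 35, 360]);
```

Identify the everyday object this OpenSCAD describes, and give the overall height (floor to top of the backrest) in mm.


A chair. The overall height is 847 mm.

A slab on four corner posts with a tall panel at the back — a chair. The seat slab sits at z = 457 with thickness 30, and the 360 mm backrest starts at the seat top, so the overall height is 457 + 30 + 360 = 847 mm.


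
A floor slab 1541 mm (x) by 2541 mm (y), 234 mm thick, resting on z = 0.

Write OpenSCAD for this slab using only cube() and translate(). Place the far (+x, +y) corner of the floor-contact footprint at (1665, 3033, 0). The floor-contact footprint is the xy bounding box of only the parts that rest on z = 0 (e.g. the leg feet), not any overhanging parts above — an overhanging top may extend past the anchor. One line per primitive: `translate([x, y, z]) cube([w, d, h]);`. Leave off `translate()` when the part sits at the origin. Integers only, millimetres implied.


translate([124, 492, 0]) cube([1541, 2541, 234]);


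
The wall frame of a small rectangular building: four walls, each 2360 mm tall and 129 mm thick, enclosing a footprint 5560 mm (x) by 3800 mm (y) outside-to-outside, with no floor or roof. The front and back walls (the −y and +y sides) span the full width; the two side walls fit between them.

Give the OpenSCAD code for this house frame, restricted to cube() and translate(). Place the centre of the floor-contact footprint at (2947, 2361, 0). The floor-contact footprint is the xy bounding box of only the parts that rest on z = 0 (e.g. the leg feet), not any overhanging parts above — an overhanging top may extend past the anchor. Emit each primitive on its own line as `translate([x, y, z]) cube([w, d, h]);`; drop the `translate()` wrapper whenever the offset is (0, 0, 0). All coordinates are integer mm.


translate([167, 461, 0]) cube([5560, 129, 2360]);
translate([167, 4132, 0]) cube([5560, 129, 2360]);
translate([167, 590, 0]) cube([129, 3542, 2360]);
translate([5598, 590, 0]) cube([129, 3542, 2360]);


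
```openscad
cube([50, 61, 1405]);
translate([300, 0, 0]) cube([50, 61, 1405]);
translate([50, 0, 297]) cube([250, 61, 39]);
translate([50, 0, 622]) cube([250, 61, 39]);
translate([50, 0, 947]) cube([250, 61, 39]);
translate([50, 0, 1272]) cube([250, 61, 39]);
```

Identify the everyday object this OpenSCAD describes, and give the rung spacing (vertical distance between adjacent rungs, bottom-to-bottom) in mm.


A ladder. The rung spacing is 325 mm.

Two tall 50×61 posts with 4 short bars between them — a ladder. Adjacent rungs sit at z = 297 and z = 622, so the spacing is 622 − 297 = 325 mm.


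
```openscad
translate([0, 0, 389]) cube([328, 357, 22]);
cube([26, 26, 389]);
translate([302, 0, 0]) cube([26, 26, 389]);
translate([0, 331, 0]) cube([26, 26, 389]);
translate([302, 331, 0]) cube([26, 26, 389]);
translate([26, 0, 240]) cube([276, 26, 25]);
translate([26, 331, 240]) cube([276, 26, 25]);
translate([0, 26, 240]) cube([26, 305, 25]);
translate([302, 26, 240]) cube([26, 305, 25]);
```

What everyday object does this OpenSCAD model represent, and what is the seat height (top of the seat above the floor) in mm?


A stool. The seat height is 411 mm.

A 328×357×22 slab at z = 389 on four corner posts — a stool. The seat top is 389 + 22 = 411 mm.


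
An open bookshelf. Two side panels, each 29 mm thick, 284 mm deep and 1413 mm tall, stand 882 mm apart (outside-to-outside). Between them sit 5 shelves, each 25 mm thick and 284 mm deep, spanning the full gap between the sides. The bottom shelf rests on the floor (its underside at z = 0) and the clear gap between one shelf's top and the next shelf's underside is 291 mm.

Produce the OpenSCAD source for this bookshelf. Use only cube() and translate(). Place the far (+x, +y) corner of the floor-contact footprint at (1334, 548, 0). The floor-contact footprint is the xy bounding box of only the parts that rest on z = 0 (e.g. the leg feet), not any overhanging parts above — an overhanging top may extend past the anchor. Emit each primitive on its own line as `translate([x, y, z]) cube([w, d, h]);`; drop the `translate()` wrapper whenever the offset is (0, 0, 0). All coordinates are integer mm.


translate([452, 264, 0]) cube([29, 284, 1413]);
translate([1305, 264, 0]) cube([29, 284, 1413]);
translate([481, 264, 0]) cube([824, 284, 25]);
translate([481, 264, 316]) cube([824, 284, 25]);
translate([481, 264, 632]) cube([824, 284, 25]);
translate([481, 264, 948]) cube([824, 284, 25]);
translate([481, 264, 1264]) cube([824, 284, 25]);


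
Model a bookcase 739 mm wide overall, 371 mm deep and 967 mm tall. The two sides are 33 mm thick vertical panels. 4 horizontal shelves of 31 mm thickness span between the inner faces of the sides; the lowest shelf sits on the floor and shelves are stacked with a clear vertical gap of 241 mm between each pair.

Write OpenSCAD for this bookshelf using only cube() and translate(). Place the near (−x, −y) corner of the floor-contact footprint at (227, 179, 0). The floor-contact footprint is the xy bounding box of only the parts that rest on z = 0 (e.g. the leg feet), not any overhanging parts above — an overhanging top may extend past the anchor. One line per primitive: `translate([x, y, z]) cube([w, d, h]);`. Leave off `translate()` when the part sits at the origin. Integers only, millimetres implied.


translate([227, 179, 0]) cube([33, 371, 967]);
translate([933, 179, 0]) cube([33, 371, 967]);
translate([260, 179, 0]) cube([673, 371, 31]);
translate([260, 179, 272]) cube([673, 371, 31]);
translate([260, 179, 544]) cube([673, 371, 31]);
translate([260, 179, 816]) cube([673, 371, 31]);


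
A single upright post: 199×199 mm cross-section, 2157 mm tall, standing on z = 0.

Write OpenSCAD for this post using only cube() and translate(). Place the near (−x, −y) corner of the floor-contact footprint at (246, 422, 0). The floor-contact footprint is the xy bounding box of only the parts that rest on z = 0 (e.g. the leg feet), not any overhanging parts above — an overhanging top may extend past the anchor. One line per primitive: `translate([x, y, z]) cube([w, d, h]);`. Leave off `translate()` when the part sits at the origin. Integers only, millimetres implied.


translate([246, 422, 0]) cube([199, 199, 2157]);


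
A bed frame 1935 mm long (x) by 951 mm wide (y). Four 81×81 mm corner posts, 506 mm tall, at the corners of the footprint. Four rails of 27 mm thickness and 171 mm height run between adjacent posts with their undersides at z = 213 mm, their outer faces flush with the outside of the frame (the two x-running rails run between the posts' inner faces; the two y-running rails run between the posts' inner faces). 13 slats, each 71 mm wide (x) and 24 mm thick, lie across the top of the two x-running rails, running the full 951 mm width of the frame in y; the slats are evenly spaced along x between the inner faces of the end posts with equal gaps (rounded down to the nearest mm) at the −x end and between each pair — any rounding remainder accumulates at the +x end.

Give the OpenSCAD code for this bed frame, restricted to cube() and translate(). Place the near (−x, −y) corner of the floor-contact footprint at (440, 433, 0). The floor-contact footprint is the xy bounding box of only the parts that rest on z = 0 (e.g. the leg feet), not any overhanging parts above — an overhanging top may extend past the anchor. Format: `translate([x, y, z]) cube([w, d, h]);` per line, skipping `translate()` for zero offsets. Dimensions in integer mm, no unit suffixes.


translate([440, 433, 0]) cube([81, 81, 506]);
translate([440, 1303, 0]) cube([81, 81, 506]);
translate([2294, 433, 0]) cube([81, 81, 506]);
translate([2294, 1303, 0]) cube([81, 81, 506]);
translate([521, 433, 213]) cube([1773, 27, 171]);
translate([521, 1357, 213]) cube([1773, 27, 171]);
translate([440, 514, 213]) cube([27, 789, 171]);
translate([2348, 514, 213]) cube([27, 789, 171]);
translate([581, 433, 384]) cube([71, 951, 24]);
translate([712, 433, 384]) cube([71, 951, 24]);
translate([843, 433, 384]) cube([71, 951, 24]);
translate([974, 433, 384]) cube([71, 951, 24]);
translate([1105, 433, 384]) cube([71, 951, 24]);
translate([1236, 433, 384]) cube([71, 951, 24]);
translate([1367, 433, 384]) cube([71, 951, 24]);
translate([1498, 433, 384]) cube([71, 951, 24]);
translate([1629, 433, 384]) cube([71, 951, 24]);
translate([1760, 433, 384]) cube([71, 951, 24]);
translate([1891, 433, 384]) cube([71, 951, 24]);
translate([2022, 433, 384]) cube([71, 951, 24]);
translate([2153, 433, 384]) cube([71, 951, 24]);


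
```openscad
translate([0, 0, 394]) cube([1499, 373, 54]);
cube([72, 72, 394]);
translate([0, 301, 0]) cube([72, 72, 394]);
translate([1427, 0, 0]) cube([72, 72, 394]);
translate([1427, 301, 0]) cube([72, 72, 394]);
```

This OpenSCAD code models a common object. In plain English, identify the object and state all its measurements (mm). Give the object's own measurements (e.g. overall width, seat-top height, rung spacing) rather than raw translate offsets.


A long wooden bench with a 1499 mm (x) × 373 mm (y) seat, 54 mm thick, its top surface 448 mm above the floor. Four 72 mm square legs at the seat corners, flush with the edges, run from z = 0 to the seat underside.


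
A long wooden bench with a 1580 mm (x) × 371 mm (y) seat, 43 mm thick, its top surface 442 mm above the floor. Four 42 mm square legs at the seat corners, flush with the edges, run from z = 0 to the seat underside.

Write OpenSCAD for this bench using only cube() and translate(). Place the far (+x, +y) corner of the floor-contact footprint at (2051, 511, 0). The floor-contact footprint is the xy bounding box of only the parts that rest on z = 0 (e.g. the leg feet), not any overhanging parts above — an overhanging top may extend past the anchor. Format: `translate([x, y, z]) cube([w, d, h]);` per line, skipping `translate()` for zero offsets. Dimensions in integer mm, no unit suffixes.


translate([471, 140, 399]) cube([1580, 371, 43]);
translate([471, 140, 0]) cube([42, 42, 399]);
translate([471, 469, 0]) cube([42, 42, 399]);
translate([2009, 140, 0]) cube([42, 42, 399]);
translate([2009, 469, 0]) cube([42, 42, 399]);


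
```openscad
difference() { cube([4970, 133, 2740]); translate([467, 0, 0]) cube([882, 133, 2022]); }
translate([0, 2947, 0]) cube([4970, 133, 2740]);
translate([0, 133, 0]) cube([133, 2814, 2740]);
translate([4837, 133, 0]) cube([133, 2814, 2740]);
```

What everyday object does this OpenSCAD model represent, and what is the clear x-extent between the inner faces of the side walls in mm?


A single room. The interior width is 4704 mm.

Four walls enclosing a rectangle with a door in the front wall — a room. Outside width 4970 minus two 133 mm walls gives 4704 mm.


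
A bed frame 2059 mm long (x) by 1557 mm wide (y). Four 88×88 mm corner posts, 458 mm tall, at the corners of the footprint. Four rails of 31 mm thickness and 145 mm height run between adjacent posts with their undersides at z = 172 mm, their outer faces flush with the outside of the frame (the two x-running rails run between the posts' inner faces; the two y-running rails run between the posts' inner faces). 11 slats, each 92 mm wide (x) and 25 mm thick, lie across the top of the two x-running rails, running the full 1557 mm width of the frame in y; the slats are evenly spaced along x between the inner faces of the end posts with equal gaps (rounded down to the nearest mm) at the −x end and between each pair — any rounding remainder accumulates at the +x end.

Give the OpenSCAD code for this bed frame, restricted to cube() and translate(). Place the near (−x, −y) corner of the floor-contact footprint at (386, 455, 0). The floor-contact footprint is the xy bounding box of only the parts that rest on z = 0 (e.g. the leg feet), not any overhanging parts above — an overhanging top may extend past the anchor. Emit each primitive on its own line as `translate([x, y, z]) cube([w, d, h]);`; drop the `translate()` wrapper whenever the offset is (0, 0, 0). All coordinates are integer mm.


// slat z = rail_z + rail_h = 172 + 145 = 317
// slat gap = ⌊(1883 − 11·92) / 12⌋ = 72
translate([386, 455, 0]) cube([88, 88, 458]);
translate([386, 1924, 0]) cube([88, 88, 458]);
translate([2357, 455, 0]) cube([88, 88, 458]);
translate([2357, 1924, 0]) cube([88, 88, 458]);
translate([474, 455, 172]) cube([1883, 31, 145]);
translate([474, 1981, 172]) cube([1883, 31, 145]);
translate([386, 543, 172]) cube([31, 1381, 145]);
translate([2414, 543, 172]) cube([31, 1381, 145]);
translate([546, 455, 317]) cube([92, 1557, 25]);
translate([710, 455, 317]) cube([92, 1557, 25]);
translate([874, 455, 317]) cube([92, 1557, 25]);
translate([1038, 455, 317]) cube([92, 1557, 25]);
translate([1202, 455, 317]) cube([92, 1557, 25]);
translate([1366, 455, 317]) cube([92, 1557, 25]);
translate([1530, 455, 317]) cube([92, 1557, 25]);
translate([1694, 455, 317]) cube([92, 1557, 25]);
translate([1858, 455, 317]) cube([92, 1557, 25]);
translate([2022, 455, 317]) cube([92, 1557, 25]);
translate([2186, 455, 317]) cube([92, 1557, 25]);


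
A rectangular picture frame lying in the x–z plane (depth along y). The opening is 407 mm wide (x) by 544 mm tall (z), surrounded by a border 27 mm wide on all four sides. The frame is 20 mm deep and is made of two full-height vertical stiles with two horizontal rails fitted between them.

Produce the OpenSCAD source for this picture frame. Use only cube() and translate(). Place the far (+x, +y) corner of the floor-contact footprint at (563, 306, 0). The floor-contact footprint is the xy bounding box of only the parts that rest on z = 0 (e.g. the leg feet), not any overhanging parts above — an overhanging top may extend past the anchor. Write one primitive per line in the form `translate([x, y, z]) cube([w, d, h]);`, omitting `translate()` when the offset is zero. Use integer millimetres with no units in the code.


translate([102, 286, 0]) cube([27, 20, 598]);
translate([536, 286, 0]) cube([27, 20, 598]);
translate([129, 286, 0]) cube([407, 20, 27]);
translate([129, 286, 571]) cube([407, 20, 27]);
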